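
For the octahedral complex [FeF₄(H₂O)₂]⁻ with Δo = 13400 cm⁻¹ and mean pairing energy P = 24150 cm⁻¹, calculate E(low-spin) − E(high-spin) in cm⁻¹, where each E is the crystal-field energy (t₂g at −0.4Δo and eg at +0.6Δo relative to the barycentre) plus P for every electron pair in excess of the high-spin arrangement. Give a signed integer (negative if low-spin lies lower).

Ligand charges: 4×(-1) from F⁻ and 2×(+0) from H₂O sum to -4; with overall charge -1, Fe is +3.
Fe sits in group 8; removing 3 electrons leaves Fe³⁺ with 8 − 3 = 5 d electrons.
High-spin d⁵ fills as t₂g³ eg² with CFSE 3(−0.4) + 2(+0.6) = 0.0Δo = 0 cm⁻¹.
For low-spin the configuration is t₂g⁵ eg⁰: orbital energy -2.0 × 13400 = -26800 cm⁻¹, and 2 additional pairs relative to high-spin add 48300 cm⁻¹, giving 21500 cm⁻¹.
The difference is 21500 − (0) = 21500 cm⁻¹, so high-spin lies lower.

21500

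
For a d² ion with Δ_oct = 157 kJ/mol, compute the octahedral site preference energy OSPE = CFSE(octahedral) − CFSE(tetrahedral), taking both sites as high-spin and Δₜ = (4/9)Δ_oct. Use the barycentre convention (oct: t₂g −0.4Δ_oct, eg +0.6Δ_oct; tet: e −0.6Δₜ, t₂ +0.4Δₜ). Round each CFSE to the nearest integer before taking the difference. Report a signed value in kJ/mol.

Octahedral (high-spin): t₂g² eg⁰, CFSE = 2(−0.4) + 0(+0.6) = -0.8Δ_oct = -0.8 × 157 = -126 kJ/mol.
Tetrahedral e² t₂⁰ gives -1.2Δₜ = -1.2 × (4/9) × 157 = -84 kJ/mol.
OSPE = CFSE(oct) − CFSE(tet) = -126 − (-84) = -42 kJ/mol.

-42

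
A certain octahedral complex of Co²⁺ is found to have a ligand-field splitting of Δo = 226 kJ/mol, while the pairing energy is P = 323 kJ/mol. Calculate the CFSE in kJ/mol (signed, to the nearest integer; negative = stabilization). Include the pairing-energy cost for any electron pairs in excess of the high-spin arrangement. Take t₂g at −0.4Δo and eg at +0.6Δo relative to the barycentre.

Co sits in group 9; removing 2 electrons leaves Co²⁺ with 9 − 2 = 7 d electrons.
With Δo < P the complex is high-spin.
Filling d⁷ accordingly: t₂g⁵ eg².
Orbital CFSE = -0.8Δo = -0.8 × 226 = -181 kJ/mol.
High-spin has no excess pairs, so no pairing correction applies.

-181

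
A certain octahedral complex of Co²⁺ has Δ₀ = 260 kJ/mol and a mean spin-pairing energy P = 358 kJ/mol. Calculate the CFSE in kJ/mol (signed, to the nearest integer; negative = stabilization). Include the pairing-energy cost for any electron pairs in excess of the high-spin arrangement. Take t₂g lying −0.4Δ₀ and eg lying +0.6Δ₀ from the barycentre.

Co is in group 9, so Co²⁺ is d⁷ (9 − 2 = 7).
With Δ₀ < P the complex is high-spin.
Configuration: t₂g⁵ eg².
Orbital CFSE = -0.8Δ₀ = -0.8 × 260 = -208 kJ/mol.
High-spin has no excess pairs, so no pairing correction applies.

-208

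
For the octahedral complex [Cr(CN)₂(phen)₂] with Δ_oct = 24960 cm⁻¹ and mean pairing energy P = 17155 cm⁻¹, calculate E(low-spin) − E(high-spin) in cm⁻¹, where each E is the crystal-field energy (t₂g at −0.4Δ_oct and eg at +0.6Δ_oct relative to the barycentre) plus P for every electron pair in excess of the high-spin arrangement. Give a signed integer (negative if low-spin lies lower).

Ligand charges: 2×(-1) from CN⁻ and 2×(+0) from phen sum to -2; with overall charge +0, Cr is +2.
Cr sits in group 6; removing 2 electrons leaves Cr²⁺ with 6 − 2 = 4 d electrons.
High-spin d⁴ fills as t₂g³ eg¹ with CFSE 3(−0.4) + 1(+0.6) = -0.6Δ_oct = -14976 cm⁻¹.
Low-spin t₂g⁴ eg⁰ gives -1.6Δ_oct = -39936 cm⁻¹, but forming 1 extra pair costs 1P = 17155 cm⁻¹, so E(LS) = -39936 + 17155 = -22781 cm⁻¹.
Thus E(LS) − E(HS) = -7805 cm⁻¹.

-7805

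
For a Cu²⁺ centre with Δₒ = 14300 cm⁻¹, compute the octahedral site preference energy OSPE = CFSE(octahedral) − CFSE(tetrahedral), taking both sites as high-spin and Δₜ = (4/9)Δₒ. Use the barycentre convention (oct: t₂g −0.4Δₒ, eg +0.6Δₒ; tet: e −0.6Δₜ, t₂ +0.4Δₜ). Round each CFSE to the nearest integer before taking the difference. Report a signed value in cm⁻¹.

Group 11 minus oxidation state +2 gives a d⁹ configuration for Cu²⁺.
In an octahedral site d⁹ (HS) is t₂g⁶ eg³, giving CFSE(oct) = -0.6Δₒ = -8580 cm⁻¹.
In a tetrahedral site the filling is e⁴ t₂⁵: CFSE(tet) = -0.4Δₜ = -0.4 × (4/9)(14300) = -2542 cm⁻¹.
Subtracting, OSPE = -8580 − (-2542) = -6038 cm⁻¹.

-6038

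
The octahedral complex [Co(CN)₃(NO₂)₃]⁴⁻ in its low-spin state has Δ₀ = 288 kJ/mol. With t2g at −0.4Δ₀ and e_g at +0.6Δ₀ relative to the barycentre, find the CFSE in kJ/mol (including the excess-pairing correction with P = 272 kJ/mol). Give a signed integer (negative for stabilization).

Ligand charges: 3×(-1) from CN⁻ and 3×(-1) from NO₂⁻ sum to -6; with overall charge -4, Co is +2.
Co sits in group 9; removing 2 electrons leaves Co²⁺ with 9 − 2 = 7 d electrons.
Electron filling gives t2g^6 e_g^1.
The orbital stabilization is -1.8Δ₀ = -1.8 × 288 = -518 kJ/mol.
High-spin d⁷ would be t2g^5 e_g^2 with 2 pairs; low-spin has 3, so 1 excess pair costs +1P = +272 kJ/mol.
Net CFSE = -518 + 272 = -246 kJ/mol.

-246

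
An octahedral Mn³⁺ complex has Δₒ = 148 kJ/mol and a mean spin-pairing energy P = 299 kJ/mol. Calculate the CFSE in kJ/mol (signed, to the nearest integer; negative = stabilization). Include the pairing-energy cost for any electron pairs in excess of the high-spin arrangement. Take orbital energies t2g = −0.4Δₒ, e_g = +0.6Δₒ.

-89

Mn³⁺: group 7, so d-count = 7 − 3 = 4.
With Δₒ < P the complex is high-spin.
Configuration: t2g^3 e_g^1.
Orbital CFSE = -0.6Δₒ = -0.6 × 148 = -89 kJ/mol.
High-spin has no excess pairs, so no pairing correction applies.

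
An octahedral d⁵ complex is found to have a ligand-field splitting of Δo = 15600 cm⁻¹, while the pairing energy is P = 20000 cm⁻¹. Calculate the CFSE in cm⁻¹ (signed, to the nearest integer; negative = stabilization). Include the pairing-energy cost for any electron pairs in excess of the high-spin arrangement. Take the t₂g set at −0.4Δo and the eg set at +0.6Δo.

0

Since Δo = 15600 cm⁻¹ < P = 20000 cm⁻¹, the complex adopts the high-spin configuration.
That gives t₂g³ eg².
Orbital CFSE = 0.0Δo = 0.0 × 15600 = 0 cm⁻¹.
High-spin has no excess pairs, so no pairing correction applies.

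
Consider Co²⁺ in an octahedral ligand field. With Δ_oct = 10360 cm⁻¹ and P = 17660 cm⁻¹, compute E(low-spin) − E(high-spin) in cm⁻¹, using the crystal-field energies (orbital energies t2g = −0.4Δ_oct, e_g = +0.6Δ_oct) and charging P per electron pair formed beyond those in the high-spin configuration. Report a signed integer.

Co²⁺: group 9, so d-count = 9 − 2 = 7.
High-spin: t2g^5 e_g^2, CFSE = -0.8Δ_oct = -8288 cm⁻¹.
Low-spin t2g^6 e_g^1 gives -1.8Δ_oct = -18648 cm⁻¹, but forming 1 extra pair costs 1P = 17660 cm⁻¹, so E(LS) = -18648 + 17660 = -988 cm⁻¹.
E(LS) − E(HS) = -988 − (-8288) = 7300 cm⁻¹.

7300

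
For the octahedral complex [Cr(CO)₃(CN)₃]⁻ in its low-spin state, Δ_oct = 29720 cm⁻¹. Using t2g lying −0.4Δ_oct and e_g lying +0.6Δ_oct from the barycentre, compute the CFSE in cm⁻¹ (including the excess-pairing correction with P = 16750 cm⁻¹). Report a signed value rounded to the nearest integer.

Ligand charges: 3×(+0) from CO and 3×(-1) from CN⁻ sum to -3; with overall charge -1, Cr is +2.
Group 6 minus oxidation state +2 gives a d⁴ configuration for Cr²⁺.
The d⁴ electrons fill as t2g^4 e_g^0.
CFSE(orbital) = 4×(-0.4Δ_oct) + 0×(0.6Δ_oct) = -1.6Δ_oct; with Δ_oct = 29720 cm⁻¹ that is -47552 cm⁻¹.
Pairing penalty: 1 pair vs 0 in the high-spin reference → 1 extra × P = 16750 cm⁻¹.
Overall CFSE = -47552 + 16750 = -30802 cm⁻¹.

-30802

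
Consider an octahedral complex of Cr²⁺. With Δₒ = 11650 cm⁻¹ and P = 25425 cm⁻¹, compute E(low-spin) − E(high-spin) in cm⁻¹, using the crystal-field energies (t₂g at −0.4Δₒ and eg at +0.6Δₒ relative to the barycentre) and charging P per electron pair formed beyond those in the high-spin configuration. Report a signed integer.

Cr sits in group 6; removing 2 electrons leaves Cr²⁺ with 6 − 2 = 4 d electrons.
In the high-spin limit (t₂g³ eg¹) the orbital term is -0.6Δₒ = -6990 cm⁻¹, with no excess pairing.
Low-spin t₂g⁴ eg⁰ gives -1.6Δₒ = -18640 cm⁻¹, but forming 1 extra pair costs 1P = 25425 cm⁻¹, so E(LS) = -18640 + 25425 = 6785 cm⁻¹.
The difference is 6785 − (-6990) = 13775 cm⁻¹, so high-spin lies lower.

13775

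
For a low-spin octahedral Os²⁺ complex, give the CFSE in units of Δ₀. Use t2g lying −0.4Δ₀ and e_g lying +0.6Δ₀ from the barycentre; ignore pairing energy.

Os sits in group 8; removing 2 electrons leaves Os²⁺ with 8 − 2 = 6 d electrons.
Configuration: t2g^6 e_g^0.
CFSE = 6(-0.4Δ₀) + 0(0.6Δ₀) = -2.4Δ₀ + 0.0Δ₀ = -2.4Δ₀.

-2.4 Δ₀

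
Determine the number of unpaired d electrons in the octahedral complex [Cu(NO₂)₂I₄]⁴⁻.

Ligand charges: 2×(-1) from NO₂⁻ and 4×(-1) from I⁻ sum to -6; with overall charge -4, Cu is +2.
Cu sits in group 11; removing 2 electrons leaves Cu²⁺ with 11 − 2 = 9 d electrons.
Configuration: t₂g⁶ eg³, giving 1 unpaired electron.

1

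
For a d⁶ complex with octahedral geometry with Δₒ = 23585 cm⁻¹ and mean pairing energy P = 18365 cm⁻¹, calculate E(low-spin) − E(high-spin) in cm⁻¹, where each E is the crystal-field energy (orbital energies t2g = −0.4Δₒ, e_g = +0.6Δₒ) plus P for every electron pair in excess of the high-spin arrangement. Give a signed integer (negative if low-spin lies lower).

-10440

High-spin d⁶ fills as t2g^4 e_g^2 with CFSE 4(−0.4) + 2(+0.6) = -0.4Δₒ = -9434 cm⁻¹.
For low-spin the configuration is t2g^6 e_g^0: orbital energy -2.4 × 23585 = -56604 cm⁻¹, and 2 additional pairs relative to high-spin add 36730 cm⁻¹, giving -19874 cm⁻¹.
The difference is -19874 − (-9434) = -10440 cm⁻¹, so low-spin lies lower.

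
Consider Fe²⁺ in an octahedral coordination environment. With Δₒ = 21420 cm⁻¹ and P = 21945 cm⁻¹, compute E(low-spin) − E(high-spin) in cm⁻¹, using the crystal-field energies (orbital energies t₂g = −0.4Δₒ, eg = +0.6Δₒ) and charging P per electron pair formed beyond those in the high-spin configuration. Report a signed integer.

1050

Fe sits in group 8; removing 2 electrons leaves Fe²⁺ with 8 − 2 = 6 d electrons.
High-spin d⁶ fills as t₂g⁴ eg² with CFSE 4(−0.4) + 2(+0.6) = -0.4Δₒ = -8568 cm⁻¹.
Low-spin: t₂g⁶ eg⁰, orbital CFSE = -2.4Δₒ = -51408 cm⁻¹; plus 2 excess pairs × P = +43890 cm⁻¹; total -7518 cm⁻¹.
Thus E(LS) − E(HS) = 1050 cm⁻¹.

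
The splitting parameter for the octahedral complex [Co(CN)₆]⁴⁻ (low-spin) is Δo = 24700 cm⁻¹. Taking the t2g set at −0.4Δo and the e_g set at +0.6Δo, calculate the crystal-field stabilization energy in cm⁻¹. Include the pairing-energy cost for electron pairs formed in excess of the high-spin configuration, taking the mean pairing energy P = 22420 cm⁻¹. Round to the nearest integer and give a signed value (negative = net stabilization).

Each CN⁻ contributes -1; 6 × (-1) = -6. With overall charge -4, Co is in the +2 oxidation state.
Co is in group 9, so Co²⁺ is d⁷ (9 − 2 = 7).
Configuration: t2g^6 e_g^1.
The orbital stabilization is -1.8Δo = -1.8 × 24700 = -44460 cm⁻¹.
Relative to high-spin t2g^5 e_g^2 (2 paired), the low-spin configuration has 1 additional pair, contributing +1 × 22420 = +22420 cm⁻¹.
Combining: -44460 + 22420 = -22040 cm⁻¹.

-22040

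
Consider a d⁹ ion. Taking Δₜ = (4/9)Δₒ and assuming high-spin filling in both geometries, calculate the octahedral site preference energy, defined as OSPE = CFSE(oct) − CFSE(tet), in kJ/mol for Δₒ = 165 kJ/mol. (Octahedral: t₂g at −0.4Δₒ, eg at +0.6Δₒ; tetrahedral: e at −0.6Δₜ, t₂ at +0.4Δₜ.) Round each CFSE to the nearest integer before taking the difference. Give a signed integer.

Octahedral high-spin t₂g⁶ eg³: CFSE = -0.6 × 165 = -99 kJ/mol.
Tetrahedral e⁴ t₂⁵ gives -0.4Δₜ = -0.4 × (4/9) × 165 = -29 kJ/mol.
OSPE = CFSE(oct) − CFSE(tet) = -99 − (-29) = -70 kJ/mol.

-70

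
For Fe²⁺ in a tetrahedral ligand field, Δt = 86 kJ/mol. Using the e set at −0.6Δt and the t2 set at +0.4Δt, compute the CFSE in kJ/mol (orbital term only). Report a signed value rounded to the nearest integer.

Fe²⁺: group 8, so d-count = 8 − 2 = 6.
Tetrahedral fields are weak (Δₜ ≈ 4/9 Δₒ), so electrons fill high-spin.
Electron filling gives e^3 t2^3.
Orbital CFSE = 3(-0.6) + 3(0.4) = -0.6Δt = -0.6 × 86 = -52 kJ/mol.

-52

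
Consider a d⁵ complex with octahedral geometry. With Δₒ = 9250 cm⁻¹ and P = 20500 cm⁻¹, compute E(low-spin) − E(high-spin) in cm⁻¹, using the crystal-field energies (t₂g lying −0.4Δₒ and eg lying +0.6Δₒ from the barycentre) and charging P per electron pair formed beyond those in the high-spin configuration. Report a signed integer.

High-spin: t₂g³ eg², CFSE = 0.0Δₒ = 0 cm⁻¹.
Low-spin: t₂g⁵ eg⁰, orbital CFSE = -2.0Δₒ = -18500 cm⁻¹; plus 2 excess pairs × P = +41000 cm⁻¹; total 22500 cm⁻¹.
The difference is 22500 − (0) = 22500 cm⁻¹, so high-spin lies lower.

22500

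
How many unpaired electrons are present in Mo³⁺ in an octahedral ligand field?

Mo³⁺: group 6, so d-count = 6 − 3 = 3.
Configuration: t2g^3 e_g^0, giving 3 unpaired electrons.

3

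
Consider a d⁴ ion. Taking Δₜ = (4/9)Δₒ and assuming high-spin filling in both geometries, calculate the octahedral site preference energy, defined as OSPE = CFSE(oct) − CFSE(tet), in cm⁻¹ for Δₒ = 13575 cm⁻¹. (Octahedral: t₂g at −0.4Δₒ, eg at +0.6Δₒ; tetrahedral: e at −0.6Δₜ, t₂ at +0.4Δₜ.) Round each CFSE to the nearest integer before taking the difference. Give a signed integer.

Octahedral high-spin t₂g³ eg¹: CFSE = -0.6 × 13575 = -8145 cm⁻¹.
Tetrahedral: e² t₂², CFSE = 2(−0.6) + 2(+0.4) = -0.4Δₜ = -0.4 × (4/9) × 13575 = -2413 cm⁻¹.
OSPE = -8145 − (-2413) = -5732 cm⁻¹.

-5732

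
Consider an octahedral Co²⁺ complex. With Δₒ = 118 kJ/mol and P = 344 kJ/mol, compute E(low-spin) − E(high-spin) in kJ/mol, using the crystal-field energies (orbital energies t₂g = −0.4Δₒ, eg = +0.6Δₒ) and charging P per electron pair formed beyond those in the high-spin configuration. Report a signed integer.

226

Group 9 minus oxidation state +2 gives a d⁷ configuration for Co²⁺.
High-spin: t₂g⁵ eg², CFSE = -0.8Δₒ = -94 kJ/mol.
Low-spin: t₂g⁶ eg¹, orbital CFSE = -1.8Δₒ = -212 kJ/mol; plus 1 excess pair × P = +344 kJ/mol; total 132 kJ/mol.
Thus E(LS) − E(HS) = 226 kJ/mol.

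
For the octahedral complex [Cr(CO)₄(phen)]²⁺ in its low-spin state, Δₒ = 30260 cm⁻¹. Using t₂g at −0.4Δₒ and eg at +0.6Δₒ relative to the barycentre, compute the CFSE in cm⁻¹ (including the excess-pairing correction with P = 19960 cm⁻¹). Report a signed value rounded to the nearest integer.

-28456

Ligand charges: 4×(+0) from CO and 1×(+0) from phen sum to +0; with overall charge +2, Cr is +2.
Cr sits in group 6; removing 2 electrons leaves Cr²⁺ with 6 − 2 = 4 d electrons.
Configuration: t₂g⁴ eg⁰.
CFSE(orbital) = 4×(-0.4Δₒ) + 0×(0.6Δₒ) = -1.6Δₒ; with Δₒ = 30260 cm⁻¹ that is -48416 cm⁻¹.
Pairing penalty: 1 pair vs 0 in the high-spin reference → 1 extra × P = 19960 cm⁻¹.
Net CFSE = -48416 + 19960 = -28456 cm⁻¹.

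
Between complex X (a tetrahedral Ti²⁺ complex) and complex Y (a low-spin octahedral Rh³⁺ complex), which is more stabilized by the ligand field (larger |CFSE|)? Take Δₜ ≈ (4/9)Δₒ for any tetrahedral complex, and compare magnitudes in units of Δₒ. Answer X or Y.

Y

X: Ti sits in group 4; removing 2 electrons leaves Ti²⁺ with 4 − 2 = 2 d electrons; Tetrahedral splitting is small, so the complex is high-spin; e² t₂⁰, CFSE = -1.2Δₜ ≈ -0.53Δₒ.
Y: Rh³⁺: group 9, so d-count = 9 − 3 = 6; t₂g⁶ eg⁰, CFSE = -2.4Δₒ.
So Y has the larger |CFSE|.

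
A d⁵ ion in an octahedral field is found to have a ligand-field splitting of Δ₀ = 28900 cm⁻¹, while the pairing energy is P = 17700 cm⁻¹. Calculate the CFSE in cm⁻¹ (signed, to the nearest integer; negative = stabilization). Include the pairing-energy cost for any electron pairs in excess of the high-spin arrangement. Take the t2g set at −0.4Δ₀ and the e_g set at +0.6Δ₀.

-22400

Since Δ₀ = 28900 cm⁻¹ > P = 17700 cm⁻¹, the complex adopts the low-spin configuration.
Filling d⁵ accordingly: t2g^5 e_g^0.
Orbital CFSE = -2.0Δ₀ = -2.0 × 28900 = -57800 cm⁻¹.
Excess pairs vs high-spin: 2 − 0 = 2; pairing cost = +35400 cm⁻¹.
Net CFSE = -57800 + 35400 = -22400 cm⁻¹.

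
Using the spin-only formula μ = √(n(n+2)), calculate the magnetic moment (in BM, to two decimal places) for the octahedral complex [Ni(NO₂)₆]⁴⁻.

Each NO₂⁻ contributes -1; 6 × (-1) = -6. With overall charge -4, Ni is in the +2 oxidation state.
Group 10 minus oxidation state +2 gives a d⁸ configuration for Ni²⁺.
Configuration: t2g^6 e_g^2 → 2 unpaired electrons.
μ(spin-only) = √[2(2+2)] = √8 ≈ 2.83 BM.

2.83 BM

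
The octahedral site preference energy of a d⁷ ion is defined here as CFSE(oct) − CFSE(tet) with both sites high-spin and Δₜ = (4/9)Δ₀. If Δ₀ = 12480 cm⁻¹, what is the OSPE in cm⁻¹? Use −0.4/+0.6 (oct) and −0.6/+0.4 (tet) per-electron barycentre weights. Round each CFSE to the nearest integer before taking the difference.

-3328

Octahedral high-spin t2g^5 e_g^2: CFSE = -0.8 × 12480 = -9984 cm⁻¹.
Tetrahedral e^4 t2^3 gives -1.2Δₜ = -1.2 × (4/9) × 12480 = -6656 cm⁻¹.
Subtracting, OSPE = -9984 − (-6656) = -3328 cm⁻¹.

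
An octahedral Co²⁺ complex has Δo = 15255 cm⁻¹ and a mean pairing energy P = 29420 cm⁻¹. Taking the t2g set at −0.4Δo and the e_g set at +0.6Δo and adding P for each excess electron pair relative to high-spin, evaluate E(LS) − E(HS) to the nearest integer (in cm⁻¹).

Co sits in group 9; removing 2 electrons leaves Co²⁺ with 9 − 2 = 7 d electrons.
High-spin: t2g^5 e_g^2, CFSE = -0.8Δo = -12204 cm⁻¹.
For low-spin the configuration is t2g^6 e_g^1: orbital energy -1.8 × 15255 = -27459 cm⁻¹, and 1 additional pair relative to high-spin adds 29420 cm⁻¹, giving 1961 cm⁻¹.
Thus E(LS) − E(HS) = 14165 cm⁻¹.

14165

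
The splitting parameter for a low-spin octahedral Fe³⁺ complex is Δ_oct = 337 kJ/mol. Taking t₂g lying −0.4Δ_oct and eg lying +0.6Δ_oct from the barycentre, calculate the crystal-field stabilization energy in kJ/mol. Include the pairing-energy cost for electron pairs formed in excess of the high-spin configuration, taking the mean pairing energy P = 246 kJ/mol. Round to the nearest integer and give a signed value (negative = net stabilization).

-182

Fe is in group 8, so Fe³⁺ is d⁵ (8 − 3 = 5).
Electron filling gives t₂g⁵ eg⁰.
CFSE(orbital) = 5×(-0.4Δ_oct) + 0×(0.6Δ_oct) = -2.0Δ_oct; with Δ_oct = 337 kJ/mol that is -674 kJ/mol.
Pairing penalty: 2 pairs vs 0 in the high-spin reference → 2 extra × P = 492 kJ/mol.
Net CFSE = -674 + 492 = -182 kJ/mol.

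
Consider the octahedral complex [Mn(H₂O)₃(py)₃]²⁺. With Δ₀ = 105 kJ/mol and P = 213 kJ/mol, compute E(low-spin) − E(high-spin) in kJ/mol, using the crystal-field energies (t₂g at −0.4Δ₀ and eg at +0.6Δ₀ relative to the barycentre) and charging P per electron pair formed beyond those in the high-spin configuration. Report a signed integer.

216

Ligand charges: 3×(+0) from H₂O and 3×(+0) from py sum to +0; with overall charge +2, Mn is +2.
Mn is in group 7, so Mn²⁺ is d⁵ (7 − 2 = 5).
High-spin: t₂g³ eg², CFSE = 0.0Δ₀ = 0 kJ/mol.
For low-spin the configuration is t₂g⁵ eg⁰: orbital energy -2.0 × 105 = -210 kJ/mol, and 2 additional pairs relative to high-spin add 426 kJ/mol, giving 216 kJ/mol.
E(LS) − E(HS) = 216 − (0) = 216 kJ/mol.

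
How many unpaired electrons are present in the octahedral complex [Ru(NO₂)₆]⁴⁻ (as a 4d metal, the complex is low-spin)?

0

Each NO₂⁻ contributes -1; 6 × (-1) = -6. With overall charge -4, Ru is in the +2 oxidation state.
Ru sits in group 8; removing 2 electrons leaves Ru²⁺ with 8 − 2 = 6 d electrons.
Configuration: t₂g⁶ eg⁰, giving 0 unpaired electrons.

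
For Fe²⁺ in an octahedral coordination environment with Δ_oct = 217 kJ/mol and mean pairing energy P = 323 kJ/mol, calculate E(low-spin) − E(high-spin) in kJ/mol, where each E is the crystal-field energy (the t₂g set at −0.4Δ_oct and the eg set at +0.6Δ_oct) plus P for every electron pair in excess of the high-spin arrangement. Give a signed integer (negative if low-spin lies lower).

Fe is in group 8, so Fe²⁺ is d⁶ (8 − 2 = 6).
In the high-spin limit (t₂g⁴ eg²) the orbital term is -0.4Δ_oct = -87 kJ/mol, with no excess pairing.
For low-spin the configuration is t₂g⁶ eg⁰: orbital energy -2.4 × 217 = -521 kJ/mol, and 2 additional pairs relative to high-spin add 646 kJ/mol, giving 125 kJ/mol.
The difference is 125 − (-87) = 212 kJ/mol, so high-spin lies lower.

212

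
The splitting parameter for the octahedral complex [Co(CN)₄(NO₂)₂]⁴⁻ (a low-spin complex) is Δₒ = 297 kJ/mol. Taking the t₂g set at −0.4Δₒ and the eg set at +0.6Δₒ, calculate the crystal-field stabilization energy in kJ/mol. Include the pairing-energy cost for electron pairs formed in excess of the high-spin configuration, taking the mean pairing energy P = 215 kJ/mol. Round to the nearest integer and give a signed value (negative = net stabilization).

-320

Ligand charges: 4×(-1) from CN⁻ and 2×(-1) from NO₂⁻ sum to -6; with overall charge -4, Co is +2.
Group 9 minus oxidation state +2 gives a d⁷ configuration for Co²⁺.
The d⁷ electrons fill as t₂g⁶ eg¹.
The orbital stabilization is -1.8Δₒ = -1.8 × 297 = -535 kJ/mol.
Pairing penalty: 3 pairs vs 2 in the high-spin reference → 1 extra × P = 215 kJ/mol.
Overall CFSE = -535 + 215 = -320 kJ/mol.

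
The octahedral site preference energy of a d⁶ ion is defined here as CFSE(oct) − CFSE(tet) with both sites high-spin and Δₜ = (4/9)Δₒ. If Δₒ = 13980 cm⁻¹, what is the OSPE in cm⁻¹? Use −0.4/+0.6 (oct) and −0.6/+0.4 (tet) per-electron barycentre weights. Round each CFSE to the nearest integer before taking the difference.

Octahedral high-spin t₂g⁴ eg²: CFSE = -0.4 × 13980 = -5592 cm⁻¹.
Tetrahedral e³ t₂³ gives -0.6Δₜ = -0.6 × (4/9) × 13980 = -3728 cm⁻¹.
OSPE = -5592 − (-3728) = -1864 cm⁻¹.

-1864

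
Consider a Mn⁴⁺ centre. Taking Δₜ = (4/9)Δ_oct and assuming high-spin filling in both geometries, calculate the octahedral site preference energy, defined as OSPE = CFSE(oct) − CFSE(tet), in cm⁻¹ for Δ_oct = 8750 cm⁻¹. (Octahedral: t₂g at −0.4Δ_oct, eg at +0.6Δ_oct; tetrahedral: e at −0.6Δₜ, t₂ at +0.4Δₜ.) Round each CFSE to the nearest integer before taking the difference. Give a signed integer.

-7389

Mn sits in group 7; removing 4 electrons leaves Mn⁴⁺ with 7 − 4 = 3 d electrons.
Octahedral high-spin t₂g³ eg⁰: CFSE = -1.2 × 8750 = -10500 cm⁻¹.
In a tetrahedral site the filling is e² t₂¹: CFSE(tet) = -0.8Δₜ = -0.8 × (4/9)(8750) = -3111 cm⁻¹.
OSPE = CFSE(oct) − CFSE(tet) = -10500 − (-3111) = -7389 cm⁻¹.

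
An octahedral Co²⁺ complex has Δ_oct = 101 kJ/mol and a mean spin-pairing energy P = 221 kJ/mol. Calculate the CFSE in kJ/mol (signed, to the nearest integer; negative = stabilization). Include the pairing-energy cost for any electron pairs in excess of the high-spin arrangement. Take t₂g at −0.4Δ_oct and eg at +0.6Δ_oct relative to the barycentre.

Group 9 minus oxidation state +2 gives a d⁷ configuration for Co²⁺.
Here Δ_oct < P (101 < 221), so the high-spin state is favoured.
That gives t₂g⁵ eg².
Orbital CFSE = -0.8Δ_oct = -0.8 × 101 = -81 kJ/mol.
High-spin has no excess pairs, so no pairing correction applies.

-81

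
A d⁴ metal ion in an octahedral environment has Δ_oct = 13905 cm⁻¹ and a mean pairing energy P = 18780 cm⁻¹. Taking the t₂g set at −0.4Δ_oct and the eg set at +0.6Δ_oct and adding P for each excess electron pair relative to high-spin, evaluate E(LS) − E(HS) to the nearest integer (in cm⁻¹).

High-spin d⁴ fills as t₂g³ eg¹ with CFSE 3(−0.4) + 1(+0.6) = -0.6Δ_oct = -8343 cm⁻¹.
For low-spin the configuration is t₂g⁴ eg⁰: orbital energy -1.6 × 13905 = -22248 cm⁻¹, and 1 additional pair relative to high-spin adds 18780 cm⁻¹, giving -3468 cm⁻¹.
Thus E(LS) − E(HS) = 4875 cm⁻¹.

4875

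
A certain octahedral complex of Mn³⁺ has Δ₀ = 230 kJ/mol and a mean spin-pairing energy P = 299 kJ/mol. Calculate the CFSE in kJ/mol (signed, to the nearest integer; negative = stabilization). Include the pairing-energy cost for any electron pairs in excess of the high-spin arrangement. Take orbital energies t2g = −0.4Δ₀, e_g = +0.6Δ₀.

Mn sits in group 7; removing 3 electrons leaves Mn³⁺ with 7 − 3 = 4 d electrons.
Δ₀ < P, so pairing is avoided: the ground state is high-spin.
Filling d⁴ accordingly: t2g^3 e_g^1.
Orbital CFSE = -0.6Δ₀ = -0.6 × 230 = -138 kJ/mol.
High-spin has no excess pairs, so no pairing correction applies.

-138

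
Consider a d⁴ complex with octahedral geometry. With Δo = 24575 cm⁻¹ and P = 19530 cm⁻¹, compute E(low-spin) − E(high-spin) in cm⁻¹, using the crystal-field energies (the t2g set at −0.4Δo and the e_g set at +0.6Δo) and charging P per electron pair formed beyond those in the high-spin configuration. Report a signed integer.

In the high-spin limit (t2g^3 e_g^1) the orbital term is -0.6Δo = -14745 cm⁻¹, with no excess pairing.
Low-spin t2g^4 e_g^0 gives -1.6Δo = -39320 cm⁻¹, but forming 1 extra pair costs 1P = 19530 cm⁻¹, so E(LS) = -39320 + 19530 = -19790 cm⁻¹.
E(LS) − E(HS) = -19790 − (-14745) = -5045 cm⁻¹.

-5045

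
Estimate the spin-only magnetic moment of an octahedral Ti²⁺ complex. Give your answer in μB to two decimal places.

2.83 μB

Ti sits in group 4; removing 2 electrons leaves Ti²⁺ with 4 − 2 = 2 d electrons.
For octahedral d² the high- and low-spin configurations coincide.
Configuration: t₂g² eg⁰ → 2 unpaired electrons.
μ(spin-only) = √[2(2+2)] = √8 ≈ 2.83 μB.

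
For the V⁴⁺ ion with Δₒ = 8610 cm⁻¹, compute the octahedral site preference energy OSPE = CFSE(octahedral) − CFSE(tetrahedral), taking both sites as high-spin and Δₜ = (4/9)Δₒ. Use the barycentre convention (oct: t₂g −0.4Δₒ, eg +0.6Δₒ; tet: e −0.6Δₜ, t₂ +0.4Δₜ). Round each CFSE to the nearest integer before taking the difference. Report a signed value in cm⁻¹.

V sits in group 5; removing 4 electrons leaves V⁴⁺ with 5 − 4 = 1 d electrons.
In an octahedral site d¹ (HS) is t₂g¹ eg⁰, giving CFSE(oct) = -0.4Δₒ = -3444 cm⁻¹.
In a tetrahedral site the filling is e¹ t₂⁰: CFSE(tet) = -0.6Δₜ = -0.6 × (4/9)(8610) = -2296 cm⁻¹.
OSPE = CFSE(oct) − CFSE(tet) = -3444 − (-2296) = -1148 cm⁻¹.

-1148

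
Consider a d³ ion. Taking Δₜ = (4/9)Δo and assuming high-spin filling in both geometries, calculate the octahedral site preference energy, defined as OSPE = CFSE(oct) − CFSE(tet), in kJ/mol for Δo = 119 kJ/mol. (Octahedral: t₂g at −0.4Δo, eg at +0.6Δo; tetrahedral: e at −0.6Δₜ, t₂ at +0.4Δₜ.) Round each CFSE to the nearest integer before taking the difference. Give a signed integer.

-101

Octahedral high-spin t₂g³ eg⁰: CFSE = -1.2 × 119 = -143 kJ/mol.
Tetrahedral: e² t₂¹, CFSE = 2(−0.6) + 1(+0.4) = -0.8Δₜ = -0.8 × (4/9) × 119 = -42 kJ/mol.
Subtracting, OSPE = -143 − (-42) = -101 kJ/mol.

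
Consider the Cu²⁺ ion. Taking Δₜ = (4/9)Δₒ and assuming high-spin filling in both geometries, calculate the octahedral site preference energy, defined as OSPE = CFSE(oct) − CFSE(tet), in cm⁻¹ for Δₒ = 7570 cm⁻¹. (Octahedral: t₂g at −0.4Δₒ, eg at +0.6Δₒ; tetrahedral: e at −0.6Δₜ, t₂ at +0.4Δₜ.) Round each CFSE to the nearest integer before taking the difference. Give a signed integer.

-3196

Cu is in group 11, so Cu²⁺ is d⁹ (11 − 2 = 9).
Octahedral high-spin t2g^6 e_g^3: CFSE = -0.6 × 7570 = -4542 cm⁻¹.
Tetrahedral e^4 t2^5 gives -0.4Δₜ = -0.4 × (4/9) × 7570 = -1346 cm⁻¹.
OSPE = CFSE(oct) − CFSE(tet) = -4542 − (-1346) = -3196 cm⁻¹.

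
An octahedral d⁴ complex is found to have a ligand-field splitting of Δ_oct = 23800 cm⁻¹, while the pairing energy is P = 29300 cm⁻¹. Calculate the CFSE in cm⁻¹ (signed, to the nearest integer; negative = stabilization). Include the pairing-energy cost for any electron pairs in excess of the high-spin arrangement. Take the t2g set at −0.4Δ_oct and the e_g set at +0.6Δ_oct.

-14280

Since Δ_oct = 23800 cm⁻¹ < P = 29300 cm⁻¹, the complex adopts the high-spin configuration.
Configuration: t2g^3 e_g^1.
Orbital CFSE = -0.6Δ_oct = -0.6 × 23800 = -14280 cm⁻¹.
High-spin has no excess pairs, so no pairing correction applies.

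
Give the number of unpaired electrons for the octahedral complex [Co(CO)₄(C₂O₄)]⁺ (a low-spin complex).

Ligand charges: 4×(+0) from CO and 1×(-2) from C₂O₄²⁻ sum to -2; with overall charge +1, Co is +3.
Co sits in group 9; removing 3 electrons leaves Co³⁺ with 9 − 3 = 6 d electrons.
Configuration: t₂g⁶ eg⁰, giving 0 unpaired electrons.

0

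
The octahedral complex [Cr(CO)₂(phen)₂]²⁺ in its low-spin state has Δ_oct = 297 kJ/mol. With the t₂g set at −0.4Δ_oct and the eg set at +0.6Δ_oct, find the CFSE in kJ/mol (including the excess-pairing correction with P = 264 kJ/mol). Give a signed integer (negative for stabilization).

Ligand charges: 2×(+0) from CO and 2×(+0) from phen sum to +0; with overall charge +2, Cr is +2.
Group 6 minus oxidation state +2 gives a d⁴ configuration for Cr²⁺.
Configuration: t₂g⁴ eg⁰.
The orbital stabilization is -1.6Δ_oct = -1.6 × 297 = -475 kJ/mol.
Relative to high-spin t₂g³ eg¹ (0 paired), the low-spin configuration has 1 additional pair, contributing +1 × 264 = +264 kJ/mol.
Combining: -475 + 264 = -211 kJ/mol.

-211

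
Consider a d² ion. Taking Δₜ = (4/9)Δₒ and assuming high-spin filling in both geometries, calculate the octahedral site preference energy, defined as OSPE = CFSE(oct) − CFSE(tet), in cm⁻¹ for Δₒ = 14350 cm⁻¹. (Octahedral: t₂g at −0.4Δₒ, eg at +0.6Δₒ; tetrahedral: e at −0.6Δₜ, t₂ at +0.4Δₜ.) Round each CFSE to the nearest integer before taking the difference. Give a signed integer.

-3827

Octahedral (high-spin): t₂g² eg⁰, CFSE = 2(−0.4) + 0(+0.6) = -0.8Δₒ = -0.8 × 14350 = -11480 cm⁻¹.
Tetrahedral: e² t₂⁰, CFSE = 2(−0.6) + 0(+0.4) = -1.2Δₜ = -1.2 × (4/9) × 14350 = -7653 cm⁻¹.
OSPE = -11480 − (-7653) = -3827 cm⁻¹.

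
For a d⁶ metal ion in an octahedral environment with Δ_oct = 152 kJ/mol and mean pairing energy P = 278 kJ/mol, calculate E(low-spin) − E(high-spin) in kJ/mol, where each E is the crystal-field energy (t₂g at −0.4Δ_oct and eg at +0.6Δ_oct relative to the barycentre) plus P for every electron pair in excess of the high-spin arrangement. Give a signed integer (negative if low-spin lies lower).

In the high-spin limit (t₂g⁴ eg²) the orbital term is -0.4Δ_oct = -61 kJ/mol, with no excess pairing.
For low-spin the configuration is t₂g⁶ eg⁰: orbital energy -2.4 × 152 = -365 kJ/mol, and 2 additional pairs relative to high-spin add 556 kJ/mol, giving 191 kJ/mol.
The difference is 191 − (-61) = 252 kJ/mol, so high-spin lies lower.

252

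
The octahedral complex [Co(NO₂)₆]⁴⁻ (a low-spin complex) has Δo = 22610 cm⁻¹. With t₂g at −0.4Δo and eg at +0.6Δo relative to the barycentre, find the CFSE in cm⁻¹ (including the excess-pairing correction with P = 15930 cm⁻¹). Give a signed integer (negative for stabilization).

-24768

Each NO₂⁻ contributes -1; 6 × (-1) = -6. With overall charge -4, Co is in the +2 oxidation state.
Group 9 minus oxidation state +2 gives a d⁷ configuration for Co²⁺.
Electron filling gives t₂g⁶ eg¹.
Orbital CFSE = 6(-0.4) + 1(0.6) = -1.8Δo = -1.8 × 22610 = -40698 cm⁻¹.
Relative to high-spin t₂g⁵ eg² (2 paired), the low-spin configuration has 1 additional pair, contributing +1 × 15930 = +15930 cm⁻¹.
Net CFSE = -40698 + 15930 = -24768 cm⁻¹.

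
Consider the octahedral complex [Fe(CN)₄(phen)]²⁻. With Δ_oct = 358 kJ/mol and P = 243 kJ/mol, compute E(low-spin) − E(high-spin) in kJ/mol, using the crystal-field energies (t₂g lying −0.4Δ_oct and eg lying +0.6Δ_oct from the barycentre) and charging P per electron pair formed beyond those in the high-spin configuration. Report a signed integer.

-230

Ligand charges: 4×(-1) from CN⁻ and 1×(+0) from phen sum to -4; with overall charge -2, Fe is +2.
Fe is in group 8, so Fe²⁺ is d⁶ (8 − 2 = 6).
High-spin d⁶ fills as t₂g⁴ eg² with CFSE 4(−0.4) + 2(+0.6) = -0.4Δ_oct = -143 kJ/mol.
For low-spin the configuration is t₂g⁶ eg⁰: orbital energy -2.4 × 358 = -859 kJ/mol, and 2 additional pairs relative to high-spin add 486 kJ/mol, giving -373 kJ/mol.
The difference is -373 − (-143) = -230 kJ/mol, so low-spin lies lower.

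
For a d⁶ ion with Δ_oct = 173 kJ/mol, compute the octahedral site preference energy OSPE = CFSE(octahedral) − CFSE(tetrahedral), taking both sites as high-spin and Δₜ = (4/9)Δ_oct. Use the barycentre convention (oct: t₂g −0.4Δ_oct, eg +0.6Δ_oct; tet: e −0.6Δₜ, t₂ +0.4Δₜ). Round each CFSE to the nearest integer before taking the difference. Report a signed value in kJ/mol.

Octahedral (high-spin): t₂g⁴ eg², CFSE = 4(−0.4) + 2(+0.6) = -0.4Δ_oct = -0.4 × 173 = -69 kJ/mol.
In a tetrahedral site the filling is e³ t₂³: CFSE(tet) = -0.6Δₜ = -0.6 × (4/9)(173) = -46 kJ/mol.
OSPE = -69 − (-46) = -23 kJ/mol.

-23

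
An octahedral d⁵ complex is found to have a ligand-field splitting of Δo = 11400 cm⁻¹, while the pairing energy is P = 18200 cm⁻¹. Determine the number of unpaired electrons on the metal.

Δo < P, so pairing is avoided: the ground state is high-spin.
Configuration: t₂g³ eg².
Unpaired electrons: 5.

5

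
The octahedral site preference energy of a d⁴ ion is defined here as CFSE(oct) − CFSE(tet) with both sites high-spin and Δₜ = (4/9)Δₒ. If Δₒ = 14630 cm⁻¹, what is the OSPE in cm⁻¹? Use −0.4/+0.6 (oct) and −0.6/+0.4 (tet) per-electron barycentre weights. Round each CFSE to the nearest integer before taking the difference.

Octahedral (high-spin): t2g^3 e_g^1, CFSE = 3(−0.4) + 1(+0.6) = -0.6Δₒ = -0.6 × 14630 = -8778 cm⁻¹.
Tetrahedral e^2 t2^2 gives -0.4Δₜ = -0.4 × (4/9) × 14630 = -2601 cm⁻¹.
Subtracting, OSPE = -8778 − (-2601) = -6177 cm⁻¹.

-6177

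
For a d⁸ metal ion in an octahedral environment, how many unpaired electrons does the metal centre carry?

2

Configuration: t2g^6 e_g^2, giving 2 unpaired electrons.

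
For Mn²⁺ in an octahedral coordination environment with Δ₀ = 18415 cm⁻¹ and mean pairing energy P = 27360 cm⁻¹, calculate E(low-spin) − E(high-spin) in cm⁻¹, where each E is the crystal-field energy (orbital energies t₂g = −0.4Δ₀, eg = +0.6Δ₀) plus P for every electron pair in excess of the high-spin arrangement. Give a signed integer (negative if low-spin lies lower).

17890

Mn²⁺: group 7, so d-count = 7 − 2 = 5.
In the high-spin limit (t₂g³ eg²) the orbital term is 0.0Δ₀ = 0 cm⁻¹, with no excess pairing.
Low-spin: t₂g⁵ eg⁰, orbital CFSE = -2.0Δ₀ = -36830 cm⁻¹; plus 2 excess pairs × P = +54720 cm⁻¹; total 17890 cm⁻¹.
Thus E(LS) − E(HS) = 17890 cm⁻¹.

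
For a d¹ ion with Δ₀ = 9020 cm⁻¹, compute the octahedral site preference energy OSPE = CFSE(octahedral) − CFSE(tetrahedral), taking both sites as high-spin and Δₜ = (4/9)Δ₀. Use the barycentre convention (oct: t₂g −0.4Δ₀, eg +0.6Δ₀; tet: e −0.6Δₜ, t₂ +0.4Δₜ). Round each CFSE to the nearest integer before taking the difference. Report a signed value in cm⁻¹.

Octahedral (high-spin): t₂g¹ eg⁰, CFSE = 1(−0.4) + 0(+0.6) = -0.4Δ₀ = -0.4 × 9020 = -3608 cm⁻¹.
Tetrahedral e¹ t₂⁰ gives -0.6Δₜ = -0.6 × (4/9) × 9020 = -2405 cm⁻¹.
OSPE = -3608 − (-2405) = -1203 cm⁻¹.

-1203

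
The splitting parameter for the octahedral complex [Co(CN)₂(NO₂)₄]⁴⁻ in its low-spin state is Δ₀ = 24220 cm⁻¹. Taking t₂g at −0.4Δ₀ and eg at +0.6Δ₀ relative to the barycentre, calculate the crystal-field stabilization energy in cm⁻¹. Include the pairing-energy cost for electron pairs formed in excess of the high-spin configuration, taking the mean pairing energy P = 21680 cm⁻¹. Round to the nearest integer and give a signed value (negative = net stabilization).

Ligand charges: 2×(-1) from CN⁻ and 4×(-1) from NO₂⁻ sum to -6; with overall charge -4, Co is +2.
Co²⁺: group 9, so d-count = 9 − 2 = 7.
The d⁷ electrons fill as t₂g⁶ eg¹.
Orbital CFSE = 6(-0.4) + 1(0.6) = -1.8Δ₀ = -1.8 × 24220 = -43596 cm⁻¹.
High-spin d⁷ would be t₂g⁵ eg² with 2 pairs; low-spin has 3, so 1 excess pair costs +1P = +21680 cm⁻¹.
Combining: -43596 + 21680 = -21916 cm⁻¹.

-21916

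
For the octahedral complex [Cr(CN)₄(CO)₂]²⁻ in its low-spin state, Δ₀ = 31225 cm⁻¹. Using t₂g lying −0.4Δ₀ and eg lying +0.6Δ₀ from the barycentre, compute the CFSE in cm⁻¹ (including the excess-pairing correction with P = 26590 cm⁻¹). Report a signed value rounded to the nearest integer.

Ligand charges: 4×(-1) from CN⁻ and 2×(+0) from CO sum to -4; with overall charge -2, Cr is +2.
Cr sits in group 6; removing 2 electrons leaves Cr²⁺ with 6 − 2 = 4 d electrons.
Configuration: t₂g⁴ eg⁰.
Orbital CFSE = 4(-0.4) + 0(0.6) = -1.6Δ₀ = -1.6 × 31225 = -49960 cm⁻¹.
Relative to high-spin t₂g³ eg¹ (0 paired), the low-spin configuration has 1 additional pair, contributing +1 × 26590 = +26590 cm⁻¹.
Combining: -49960 + 26590 = -23370 cm⁻¹.

-23370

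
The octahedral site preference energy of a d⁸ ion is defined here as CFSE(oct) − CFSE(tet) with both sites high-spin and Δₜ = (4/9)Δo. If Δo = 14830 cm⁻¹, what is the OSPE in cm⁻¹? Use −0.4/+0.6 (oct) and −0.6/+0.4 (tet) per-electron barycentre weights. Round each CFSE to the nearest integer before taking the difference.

In an octahedral site d⁸ (HS) is t₂g⁶ eg², giving CFSE(oct) = -1.2Δo = -17796 cm⁻¹.
Tetrahedral e⁴ t₂⁴ gives -0.8Δₜ = -0.8 × (4/9) × 14830 = -5273 cm⁻¹.
OSPE = -17796 − (-5273) = -12523 cm⁻¹.

-12523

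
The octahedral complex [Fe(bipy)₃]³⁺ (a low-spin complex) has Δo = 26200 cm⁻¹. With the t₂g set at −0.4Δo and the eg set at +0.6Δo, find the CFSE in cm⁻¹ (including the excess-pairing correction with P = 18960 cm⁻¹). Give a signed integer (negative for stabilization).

-14480

bipy is neutral, so the +3 overall charge sits on Fe: oxidation state +3.
Fe sits in group 8; removing 3 electrons leaves Fe³⁺ with 8 − 3 = 5 d electrons.
The d⁵ electrons fill as t₂g⁵ eg⁰.
CFSE(orbital) = 5×(-0.4Δo) + 0×(0.6Δo) = -2.0Δo; with Δo = 26200 cm⁻¹ that is -52400 cm⁻¹.
Relative to high-spin t₂g³ eg² (0 paired), the low-spin configuration has 2 additional pairs, contributing +2 × 18960 = +37920 cm⁻¹.
Combining: -52400 + 37920 = -14480 cm⁻¹.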